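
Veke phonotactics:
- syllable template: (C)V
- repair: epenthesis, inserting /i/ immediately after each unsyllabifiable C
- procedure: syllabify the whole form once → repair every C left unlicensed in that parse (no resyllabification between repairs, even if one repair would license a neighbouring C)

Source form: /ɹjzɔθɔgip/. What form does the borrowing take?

The consonants /ɹ/, /j/, /p/ cannot be parsed into a legal (C)V syllable (no codas are permitted; onsets are limited to one consonant).
Epenthesis after each stranded consonant: /ɹ/ → /ɹi/, /j/ → /ji/, /p/ → /pi/.

ɹijizɔθɔgipi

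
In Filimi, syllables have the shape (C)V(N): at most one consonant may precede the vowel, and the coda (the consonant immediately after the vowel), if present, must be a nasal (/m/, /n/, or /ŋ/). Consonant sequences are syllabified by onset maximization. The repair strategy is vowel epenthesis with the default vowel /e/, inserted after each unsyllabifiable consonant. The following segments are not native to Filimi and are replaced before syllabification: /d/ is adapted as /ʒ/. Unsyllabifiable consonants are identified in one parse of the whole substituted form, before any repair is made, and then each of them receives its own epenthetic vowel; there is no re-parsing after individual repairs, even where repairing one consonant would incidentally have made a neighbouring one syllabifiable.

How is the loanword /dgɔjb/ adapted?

ʒegɔjebe

Substitution: /d/ → /ʒ/, giving /ʒgɔjb/.
Syllabifying with onset maximization leaves /ʒ/, /j/, /b/ stranded (only a nasal (/m/, /n/, or /ŋ/) is licensed in coda position; onsets are limited to one consonant).
Each unlicensed consonant becomes the onset of a new syllable: /ʒ/ → /ʒe/, /j/ → /je/, /b/ → /be/.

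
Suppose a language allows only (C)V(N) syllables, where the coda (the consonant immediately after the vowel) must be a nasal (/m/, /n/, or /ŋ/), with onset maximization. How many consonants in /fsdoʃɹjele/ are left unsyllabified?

Syllabifying with onset maximization leaves /f/, /s/, /ʃ/, /ɹ/ stranded (only a nasal (/m/, /n/, or /ŋ/) is licensed in coda position; onsets are limited to one consonant).

4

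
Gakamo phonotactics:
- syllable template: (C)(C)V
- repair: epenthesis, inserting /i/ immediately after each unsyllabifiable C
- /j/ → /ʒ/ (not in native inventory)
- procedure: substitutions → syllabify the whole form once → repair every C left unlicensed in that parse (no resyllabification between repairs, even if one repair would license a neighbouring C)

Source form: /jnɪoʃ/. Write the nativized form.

ʒnɪoʃi

Substitution: /j/ → /ʒ/, giving /ʒnɪoʃ/.
The consonants /ʃ/ cannot be parsed into a legal (C)(C)V syllable (no codas are permitted; onsets may contain at most 2 consonants).
Inserting the epenthetic vowel yields /ʃ/ → /ʃi/.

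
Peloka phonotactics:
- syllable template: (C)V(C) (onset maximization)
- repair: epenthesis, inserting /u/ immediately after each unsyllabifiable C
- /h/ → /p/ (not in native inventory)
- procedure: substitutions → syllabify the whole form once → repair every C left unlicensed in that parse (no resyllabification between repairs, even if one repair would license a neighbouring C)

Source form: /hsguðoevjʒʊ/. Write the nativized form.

Substitution: /h/ → /p/, giving /psguðoevjʒʊ/.
The consonants /p/, /s/, /j/ cannot be parsed into a legal (C)V(C) syllable (at most one coda consonant is licensed; onsets are limited to one consonant).
Epenthesis after each stranded consonant: /p/ → /pu/, /s/ → /su/, /j/ → /ju/.

pusuguðoevjuʒʊ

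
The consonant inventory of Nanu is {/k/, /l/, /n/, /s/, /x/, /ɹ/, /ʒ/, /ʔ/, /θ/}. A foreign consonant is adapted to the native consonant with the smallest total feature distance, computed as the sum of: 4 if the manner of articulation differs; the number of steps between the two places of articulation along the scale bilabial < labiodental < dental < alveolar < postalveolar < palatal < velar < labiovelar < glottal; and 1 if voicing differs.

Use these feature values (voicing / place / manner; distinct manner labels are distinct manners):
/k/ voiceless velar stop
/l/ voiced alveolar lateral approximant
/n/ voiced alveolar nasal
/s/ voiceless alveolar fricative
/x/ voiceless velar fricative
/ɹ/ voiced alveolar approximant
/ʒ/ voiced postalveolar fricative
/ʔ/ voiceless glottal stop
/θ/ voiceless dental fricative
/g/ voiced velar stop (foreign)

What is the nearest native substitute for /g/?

/k/ is closest: same manner (stop), place distance 0 (velar→velar), voicing differs (+1); total 1. Next closest is /ʔ/ at distance 3.

k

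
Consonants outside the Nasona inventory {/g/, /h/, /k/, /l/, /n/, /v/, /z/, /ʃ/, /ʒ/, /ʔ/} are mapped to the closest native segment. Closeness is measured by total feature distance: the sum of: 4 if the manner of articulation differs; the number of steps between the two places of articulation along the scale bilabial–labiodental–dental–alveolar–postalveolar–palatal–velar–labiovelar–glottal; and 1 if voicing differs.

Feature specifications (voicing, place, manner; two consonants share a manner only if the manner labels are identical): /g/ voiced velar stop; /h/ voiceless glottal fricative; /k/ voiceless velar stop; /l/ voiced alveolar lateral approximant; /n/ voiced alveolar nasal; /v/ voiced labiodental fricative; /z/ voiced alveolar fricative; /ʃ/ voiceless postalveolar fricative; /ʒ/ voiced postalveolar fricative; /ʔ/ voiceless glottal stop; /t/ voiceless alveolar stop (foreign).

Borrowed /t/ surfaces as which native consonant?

/k/ is closest: same manner (stop), place distance 3 (alveolar→velar), same voicing; total 3. Next closest is /g/ at distance 4.

k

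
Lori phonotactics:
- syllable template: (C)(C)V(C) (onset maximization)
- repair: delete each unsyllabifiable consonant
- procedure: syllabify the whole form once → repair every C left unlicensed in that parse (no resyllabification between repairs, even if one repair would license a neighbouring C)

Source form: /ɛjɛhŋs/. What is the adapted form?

ɛjɛh

Under (C)(C)V(C), the unsyllabifiable consonants are /ŋ/, /s/ (at most one coda consonant is licensed; onsets may contain at most 2 consonants).
Each unlicensed consonant is deleted: /ŋ/, /s/.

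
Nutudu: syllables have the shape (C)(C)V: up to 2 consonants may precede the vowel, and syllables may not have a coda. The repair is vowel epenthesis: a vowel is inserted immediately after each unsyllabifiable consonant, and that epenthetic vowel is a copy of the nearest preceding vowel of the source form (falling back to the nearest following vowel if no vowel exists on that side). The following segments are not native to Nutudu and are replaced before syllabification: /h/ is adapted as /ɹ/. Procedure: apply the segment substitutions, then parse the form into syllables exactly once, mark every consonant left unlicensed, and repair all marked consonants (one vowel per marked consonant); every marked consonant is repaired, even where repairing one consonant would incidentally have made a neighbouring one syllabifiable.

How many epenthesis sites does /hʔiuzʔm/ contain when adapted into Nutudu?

After substitution the input is /ɹʔiuzʔm/.
The unsyllabifiable consonants are /z/, /ʔ/, /m/; each receives one epenthetic vowel.

3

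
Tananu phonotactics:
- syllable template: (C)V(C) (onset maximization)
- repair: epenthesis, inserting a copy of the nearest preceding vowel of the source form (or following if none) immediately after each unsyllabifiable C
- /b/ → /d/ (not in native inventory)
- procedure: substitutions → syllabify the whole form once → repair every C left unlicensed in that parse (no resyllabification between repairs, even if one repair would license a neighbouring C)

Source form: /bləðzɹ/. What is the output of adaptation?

dələðzəɹə

Substitution: /b/ → /d/, giving /dləðzɹ/.
Under (C)V(C), the unsyllabifiable consonants are /d/, /z/, /ɹ/ (at most one coda consonant is licensed; onsets are limited to one consonant).
Epenthesis after each stranded consonant: /d/ → /də/, /z/ → /zə/, /ɹ/ → /ɹə/.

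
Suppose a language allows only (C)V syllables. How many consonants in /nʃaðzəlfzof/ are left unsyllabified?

5

Under (C)V, the unsyllabifiable consonants are /n/, /ð/, /l/, /f/, /f/ (no codas are permitted; onsets are limited to one consonant).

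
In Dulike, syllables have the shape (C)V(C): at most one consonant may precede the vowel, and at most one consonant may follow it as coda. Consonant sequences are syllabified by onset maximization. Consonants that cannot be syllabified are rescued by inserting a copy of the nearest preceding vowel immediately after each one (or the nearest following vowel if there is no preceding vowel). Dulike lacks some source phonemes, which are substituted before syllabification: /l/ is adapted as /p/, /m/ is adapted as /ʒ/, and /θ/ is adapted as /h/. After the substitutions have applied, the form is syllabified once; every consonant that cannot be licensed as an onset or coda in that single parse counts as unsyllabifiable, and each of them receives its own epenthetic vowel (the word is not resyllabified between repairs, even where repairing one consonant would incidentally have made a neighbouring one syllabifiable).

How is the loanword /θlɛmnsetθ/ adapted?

Substitution: /θ/ → /h/, /l/ → /p/, /m/ → /ʒ/, giving /hpɛʒnseth/.
Under (C)V(C), the unsyllabifiable consonants are /h/, /n/, /h/ (at most one coda consonant is licensed; onsets are limited to one consonant).
Epenthesis after each stranded consonant: /h/ → /hɛ/, /n/ → /nɛ/, /h/ → /he/.

hɛpɛʒnɛsethe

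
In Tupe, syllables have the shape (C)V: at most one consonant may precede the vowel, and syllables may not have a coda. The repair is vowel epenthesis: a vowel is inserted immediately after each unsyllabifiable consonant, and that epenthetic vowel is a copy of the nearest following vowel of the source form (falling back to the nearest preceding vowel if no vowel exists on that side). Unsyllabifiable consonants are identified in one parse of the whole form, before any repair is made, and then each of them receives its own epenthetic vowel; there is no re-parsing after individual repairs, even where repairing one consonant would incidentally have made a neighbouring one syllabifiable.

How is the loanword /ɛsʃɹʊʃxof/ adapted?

The consonants /s/, /ʃ/, /ʃ/, /f/ cannot be parsed into a legal (C)V syllable (no codas are permitted; onsets are limited to one consonant).
Epenthesis after each stranded consonant: /s/ → /sʊ/, /ʃ/ → /ʃʊ/, /ʃ/ → /ʃo/, /f/ → /fo/.

ɛsʊʃʊɹʊʃoxofo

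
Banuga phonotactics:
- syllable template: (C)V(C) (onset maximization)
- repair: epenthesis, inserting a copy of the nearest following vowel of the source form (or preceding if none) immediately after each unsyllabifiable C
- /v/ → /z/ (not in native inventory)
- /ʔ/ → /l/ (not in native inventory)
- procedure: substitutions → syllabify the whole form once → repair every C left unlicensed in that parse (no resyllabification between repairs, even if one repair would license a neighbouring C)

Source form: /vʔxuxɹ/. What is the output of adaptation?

Substitution: /v/ → /z/, /ʔ/ → /l/, giving /zlxuxɹ/.
Syllabifying with onset maximization leaves /z/, /l/, /ɹ/ stranded (at most one coda consonant is licensed; onsets are limited to one consonant).
Epenthesis after each stranded consonant: /z/ → /zu/, /l/ → /lu/, /ɹ/ → /ɹu/.

zuluxuxɹu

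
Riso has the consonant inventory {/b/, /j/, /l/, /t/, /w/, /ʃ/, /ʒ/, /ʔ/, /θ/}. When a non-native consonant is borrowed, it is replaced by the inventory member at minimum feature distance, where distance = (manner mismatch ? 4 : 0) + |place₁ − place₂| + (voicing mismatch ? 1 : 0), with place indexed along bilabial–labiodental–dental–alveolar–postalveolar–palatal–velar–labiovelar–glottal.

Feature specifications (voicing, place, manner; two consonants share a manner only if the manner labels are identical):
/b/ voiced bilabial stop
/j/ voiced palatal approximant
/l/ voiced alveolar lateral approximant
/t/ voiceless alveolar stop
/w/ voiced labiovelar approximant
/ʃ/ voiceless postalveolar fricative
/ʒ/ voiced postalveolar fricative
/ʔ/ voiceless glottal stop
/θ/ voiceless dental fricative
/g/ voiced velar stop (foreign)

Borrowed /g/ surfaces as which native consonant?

ʔ

/ʔ/ is closest: same manner (stop), place distance 2 (velar→glottal), voicing differs (+1); total 3. Next closest is /t/ at distance 4.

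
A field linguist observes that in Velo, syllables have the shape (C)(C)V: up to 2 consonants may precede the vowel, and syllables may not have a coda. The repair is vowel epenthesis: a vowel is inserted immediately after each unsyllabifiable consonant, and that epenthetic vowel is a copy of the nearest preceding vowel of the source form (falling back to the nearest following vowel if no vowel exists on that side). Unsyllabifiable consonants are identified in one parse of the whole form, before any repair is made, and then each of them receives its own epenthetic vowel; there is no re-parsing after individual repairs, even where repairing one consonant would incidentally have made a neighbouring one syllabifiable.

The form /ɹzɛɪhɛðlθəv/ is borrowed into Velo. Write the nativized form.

ɹzɛɪhɛðɛlθəvə

Under (C)(C)V, the unsyllabifiable consonants are /ð/, /v/ (no codas are permitted; onsets may contain at most 2 consonants).
Inserting the epenthetic vowel yields /ð/ → /ðɛ/, /v/ → /və/.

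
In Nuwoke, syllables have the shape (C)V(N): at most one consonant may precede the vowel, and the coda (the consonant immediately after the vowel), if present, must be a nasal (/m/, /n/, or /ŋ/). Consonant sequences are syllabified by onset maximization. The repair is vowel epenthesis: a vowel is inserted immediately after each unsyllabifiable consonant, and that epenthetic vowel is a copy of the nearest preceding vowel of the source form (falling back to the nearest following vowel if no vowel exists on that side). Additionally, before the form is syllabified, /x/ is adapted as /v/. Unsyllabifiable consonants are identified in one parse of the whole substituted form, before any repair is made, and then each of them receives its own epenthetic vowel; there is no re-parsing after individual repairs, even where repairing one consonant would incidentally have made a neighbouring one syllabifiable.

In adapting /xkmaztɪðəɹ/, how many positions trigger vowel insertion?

After substitution the input is /vkmaztɪðəɹ/.
The unsyllabifiable consonants are /v/, /k/, /z/, /ɹ/; each receives one epenthetic vowel.

4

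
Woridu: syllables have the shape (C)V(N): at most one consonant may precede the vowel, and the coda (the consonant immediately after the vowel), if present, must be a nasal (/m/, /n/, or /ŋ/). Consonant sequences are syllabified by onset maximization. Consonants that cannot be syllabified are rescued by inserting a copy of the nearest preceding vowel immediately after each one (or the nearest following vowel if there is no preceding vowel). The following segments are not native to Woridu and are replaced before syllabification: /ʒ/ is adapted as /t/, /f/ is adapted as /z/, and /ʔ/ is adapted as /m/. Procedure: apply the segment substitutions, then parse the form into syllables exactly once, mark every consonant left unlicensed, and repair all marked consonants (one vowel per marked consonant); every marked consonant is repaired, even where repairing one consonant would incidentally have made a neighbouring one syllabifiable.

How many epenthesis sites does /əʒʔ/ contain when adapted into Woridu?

After substitution the input is /ətm/.
The unsyllabifiable consonants are /t/, /m/; each receives one epenthetic vowel.

2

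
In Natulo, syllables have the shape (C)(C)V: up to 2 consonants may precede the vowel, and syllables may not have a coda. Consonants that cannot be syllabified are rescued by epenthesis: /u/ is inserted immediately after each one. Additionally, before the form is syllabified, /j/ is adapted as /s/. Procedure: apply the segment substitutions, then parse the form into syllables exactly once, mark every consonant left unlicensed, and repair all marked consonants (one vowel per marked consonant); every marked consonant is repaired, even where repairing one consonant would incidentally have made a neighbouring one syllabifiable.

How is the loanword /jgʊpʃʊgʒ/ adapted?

Substitution: /j/ → /s/, giving /sgʊpʃʊgʒ/.
Syllabifying with onset maximization leaves /g/, /ʒ/ stranded (no codas are permitted; onsets may contain at most 2 consonants).
Inserting the epenthetic vowel yields /g/ → /gu/, /ʒ/ → /ʒu/.

sgʊpʃʊguʒu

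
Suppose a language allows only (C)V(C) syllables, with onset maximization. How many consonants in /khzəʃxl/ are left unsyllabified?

4

The consonants /k/, /h/, /x/, /l/ cannot be parsed into a legal (C)V(C) syllable (at most one coda consonant is licensed; onsets are limited to one consonant).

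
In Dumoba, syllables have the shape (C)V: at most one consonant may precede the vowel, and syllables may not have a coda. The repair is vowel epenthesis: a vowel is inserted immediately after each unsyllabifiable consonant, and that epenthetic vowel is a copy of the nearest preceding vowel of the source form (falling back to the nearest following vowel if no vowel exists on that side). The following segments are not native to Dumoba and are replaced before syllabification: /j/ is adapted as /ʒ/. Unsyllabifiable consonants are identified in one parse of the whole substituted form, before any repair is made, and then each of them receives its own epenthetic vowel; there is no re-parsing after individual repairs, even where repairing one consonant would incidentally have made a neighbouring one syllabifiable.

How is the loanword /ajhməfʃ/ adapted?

aʒahaməfəʃə

Substitution: /j/ → /ʒ/, giving /aʒhməfʃ/.
Under (C)V, the unsyllabifiable consonants are /ʒ/, /h/, /f/, /ʃ/ (no codas are permitted; onsets are limited to one consonant).
Inserting the epenthetic vowel yields /ʒ/ → /ʒa/, /h/ → /ha/, /f/ → /fə/, /ʃ/ → /ʃə/.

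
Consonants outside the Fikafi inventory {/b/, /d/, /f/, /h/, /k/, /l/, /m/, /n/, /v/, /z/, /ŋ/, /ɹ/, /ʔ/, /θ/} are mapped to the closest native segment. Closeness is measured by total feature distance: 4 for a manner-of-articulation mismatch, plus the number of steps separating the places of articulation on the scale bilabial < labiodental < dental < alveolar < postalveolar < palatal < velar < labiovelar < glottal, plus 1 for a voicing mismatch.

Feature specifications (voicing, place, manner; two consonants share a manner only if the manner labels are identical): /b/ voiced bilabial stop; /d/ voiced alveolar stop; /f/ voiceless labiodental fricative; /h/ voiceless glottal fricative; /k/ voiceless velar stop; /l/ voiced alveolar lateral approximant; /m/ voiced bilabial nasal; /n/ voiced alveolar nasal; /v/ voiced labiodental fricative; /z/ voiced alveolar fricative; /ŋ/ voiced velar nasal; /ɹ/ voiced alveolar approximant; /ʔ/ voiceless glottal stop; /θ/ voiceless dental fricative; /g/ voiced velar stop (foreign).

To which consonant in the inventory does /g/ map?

k

/k/ is closest: same manner (stop), place distance 0 (velar→velar), voicing differs (+1); total 1. Next closest is /d/ at distance 3.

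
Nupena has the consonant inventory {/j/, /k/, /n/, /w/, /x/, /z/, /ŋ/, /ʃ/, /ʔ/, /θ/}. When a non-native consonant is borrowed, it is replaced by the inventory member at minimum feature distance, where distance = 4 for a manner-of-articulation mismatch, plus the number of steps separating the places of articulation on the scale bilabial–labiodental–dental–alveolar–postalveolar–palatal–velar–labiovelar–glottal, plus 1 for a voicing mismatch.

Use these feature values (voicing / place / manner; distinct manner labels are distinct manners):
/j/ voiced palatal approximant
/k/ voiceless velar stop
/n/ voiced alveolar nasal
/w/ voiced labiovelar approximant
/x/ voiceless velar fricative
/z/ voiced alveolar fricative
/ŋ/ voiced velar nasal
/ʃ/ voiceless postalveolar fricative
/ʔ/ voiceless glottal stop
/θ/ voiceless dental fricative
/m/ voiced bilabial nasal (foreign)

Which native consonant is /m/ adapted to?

/n/ is closest: same manner (nasal), place distance 3 (bilabial→alveolar), same voicing; total 3. Next closest is /ŋ/ at distance 6.

n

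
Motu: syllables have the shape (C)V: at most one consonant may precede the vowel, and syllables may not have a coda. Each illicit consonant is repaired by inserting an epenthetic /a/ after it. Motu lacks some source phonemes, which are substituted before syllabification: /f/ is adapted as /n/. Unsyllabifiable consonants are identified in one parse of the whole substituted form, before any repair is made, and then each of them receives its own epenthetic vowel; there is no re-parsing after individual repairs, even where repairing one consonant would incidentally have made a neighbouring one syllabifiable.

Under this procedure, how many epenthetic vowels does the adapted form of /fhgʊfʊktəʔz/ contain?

5

After substitution the input is /nhgʊnʊktəʔz/.
The unsyllabifiable consonants are /n/, /h/, /k/, /ʔ/, /z/; each receives one epenthetic vowel.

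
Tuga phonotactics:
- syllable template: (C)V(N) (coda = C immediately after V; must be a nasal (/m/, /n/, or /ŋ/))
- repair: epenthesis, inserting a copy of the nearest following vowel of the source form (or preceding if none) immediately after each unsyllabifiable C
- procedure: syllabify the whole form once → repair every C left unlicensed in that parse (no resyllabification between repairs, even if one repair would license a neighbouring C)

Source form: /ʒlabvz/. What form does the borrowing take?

ʒalabavaza

Under (C)V(N), the unsyllabifiable consonants are /ʒ/, /b/, /v/, /z/ (only a nasal (/m/, /n/, or /ŋ/) is licensed in coda position; onsets are limited to one consonant).
Inserting the epenthetic vowel yields /ʒ/ → /ʒa/, /b/ → /ba/, /v/ → /va/, /z/ → /za/.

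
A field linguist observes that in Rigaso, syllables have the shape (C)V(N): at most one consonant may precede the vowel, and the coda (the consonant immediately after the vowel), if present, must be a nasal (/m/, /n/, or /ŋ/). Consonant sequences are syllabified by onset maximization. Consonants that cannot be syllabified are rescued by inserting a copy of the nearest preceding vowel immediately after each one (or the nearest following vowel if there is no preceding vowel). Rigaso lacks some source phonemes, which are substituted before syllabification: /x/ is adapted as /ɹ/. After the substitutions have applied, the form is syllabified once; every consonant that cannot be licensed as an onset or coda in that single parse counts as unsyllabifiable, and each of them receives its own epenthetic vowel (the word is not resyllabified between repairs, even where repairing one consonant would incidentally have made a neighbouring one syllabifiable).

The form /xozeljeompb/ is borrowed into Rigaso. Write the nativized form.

Substitution: /x/ → /ɹ/, giving /ɹozeljeompb/.
Syllabifying with onset maximization leaves /l/, /p/, /b/ stranded (only a nasal (/m/, /n/, or /ŋ/) is licensed in coda position; onsets are limited to one consonant).
Each unlicensed consonant becomes the onset of a new syllable: /l/ → /le/, /p/ → /po/, /b/ → /bo/.

ɹozelejeompobo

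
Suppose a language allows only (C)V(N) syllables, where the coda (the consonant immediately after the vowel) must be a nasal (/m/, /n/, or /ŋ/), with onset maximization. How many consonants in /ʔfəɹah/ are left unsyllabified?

The consonants /ʔ/, /h/ cannot be parsed into a legal (C)V(N) syllable (only a nasal (/m/, /n/, or /ŋ/) is licensed in coda position; onsets are limited to one consonant).

2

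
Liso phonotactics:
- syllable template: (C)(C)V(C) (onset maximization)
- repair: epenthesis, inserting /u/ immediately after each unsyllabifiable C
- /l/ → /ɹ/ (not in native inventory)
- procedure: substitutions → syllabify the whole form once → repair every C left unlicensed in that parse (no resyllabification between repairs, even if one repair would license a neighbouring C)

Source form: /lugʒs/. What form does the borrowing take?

Substitution: /l/ → /ɹ/, giving /ɹugʒs/.
The consonants /ʒ/, /s/ cannot be parsed into a legal (C)(C)V(C) syllable (at most one coda consonant is licensed; onsets may contain at most 2 consonants).
Each unlicensed consonant becomes the onset of a new syllable: /ʒ/ → /ʒu/, /s/ → /su/.

ɹugʒusu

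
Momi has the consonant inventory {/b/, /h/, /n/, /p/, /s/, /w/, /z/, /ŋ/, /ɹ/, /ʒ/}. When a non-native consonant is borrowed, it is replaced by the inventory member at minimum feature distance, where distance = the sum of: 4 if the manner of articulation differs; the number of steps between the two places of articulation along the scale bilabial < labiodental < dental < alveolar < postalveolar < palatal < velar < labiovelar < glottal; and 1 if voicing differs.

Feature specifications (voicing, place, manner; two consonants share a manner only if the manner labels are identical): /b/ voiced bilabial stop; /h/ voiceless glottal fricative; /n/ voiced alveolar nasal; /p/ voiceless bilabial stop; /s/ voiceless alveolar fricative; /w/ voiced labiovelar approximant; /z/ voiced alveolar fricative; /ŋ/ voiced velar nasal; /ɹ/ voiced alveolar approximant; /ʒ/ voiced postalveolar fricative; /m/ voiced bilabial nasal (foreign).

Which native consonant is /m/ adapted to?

n

/n/ is closest: same manner (nasal), place distance 3 (bilabial→alveolar), same voicing; total 3. Next closest is /b/ at distance 4.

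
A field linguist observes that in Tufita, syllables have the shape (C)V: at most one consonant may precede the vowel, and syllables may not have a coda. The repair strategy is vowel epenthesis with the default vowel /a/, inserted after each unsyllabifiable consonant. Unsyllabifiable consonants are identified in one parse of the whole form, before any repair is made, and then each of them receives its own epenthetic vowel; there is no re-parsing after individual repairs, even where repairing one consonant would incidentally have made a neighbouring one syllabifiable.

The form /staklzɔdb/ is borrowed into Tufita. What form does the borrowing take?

satakalazɔdaba

Under (C)V, the unsyllabifiable consonants are /s/, /k/, /l/, /d/, /b/ (no codas are permitted; onsets are limited to one consonant).
Each unlicensed consonant becomes the onset of a new syllable: /s/ → /sa/, /k/ → /ka/, /l/ → /la/, /d/ → /da/, /b/ → /ba/.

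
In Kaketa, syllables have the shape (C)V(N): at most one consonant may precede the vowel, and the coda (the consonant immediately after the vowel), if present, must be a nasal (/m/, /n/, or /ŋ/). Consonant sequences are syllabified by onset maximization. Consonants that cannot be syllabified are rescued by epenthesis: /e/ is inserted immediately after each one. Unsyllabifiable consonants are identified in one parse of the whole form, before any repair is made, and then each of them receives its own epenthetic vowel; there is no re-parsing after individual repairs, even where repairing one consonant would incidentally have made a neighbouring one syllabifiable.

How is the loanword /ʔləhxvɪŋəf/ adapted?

ʔeləhexevɪŋəfe

Syllabifying with onset maximization leaves /ʔ/, /h/, /x/, /f/ stranded (only a nasal (/m/, /n/, or /ŋ/) is licensed in coda position; onsets are limited to one consonant).
Each unlicensed consonant becomes the onset of a new syllable: /ʔ/ → /ʔe/, /h/ → /he/, /x/ → /xe/, /f/ → /fe/.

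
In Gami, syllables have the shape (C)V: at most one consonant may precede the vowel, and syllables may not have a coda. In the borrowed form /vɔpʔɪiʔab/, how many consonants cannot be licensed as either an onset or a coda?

Syllabifying with onset maximization leaves /p/, /b/ stranded (no codas are permitted; onsets are limited to one consonant).

2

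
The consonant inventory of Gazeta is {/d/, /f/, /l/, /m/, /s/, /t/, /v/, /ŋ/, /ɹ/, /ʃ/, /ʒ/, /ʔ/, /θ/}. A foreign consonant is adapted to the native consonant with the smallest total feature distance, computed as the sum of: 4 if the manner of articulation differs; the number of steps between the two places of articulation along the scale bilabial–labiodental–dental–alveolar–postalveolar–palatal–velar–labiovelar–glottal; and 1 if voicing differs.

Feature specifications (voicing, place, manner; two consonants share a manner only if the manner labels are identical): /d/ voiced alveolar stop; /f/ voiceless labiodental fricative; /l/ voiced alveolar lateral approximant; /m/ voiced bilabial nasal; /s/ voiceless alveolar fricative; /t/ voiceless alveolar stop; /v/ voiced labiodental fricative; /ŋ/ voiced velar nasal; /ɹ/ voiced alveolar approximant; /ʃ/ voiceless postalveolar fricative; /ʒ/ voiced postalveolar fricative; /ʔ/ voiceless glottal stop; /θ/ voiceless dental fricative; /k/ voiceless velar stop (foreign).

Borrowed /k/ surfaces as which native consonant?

ʔ

/ʔ/ is closest: same manner (stop), place distance 2 (velar→glottal), same voicing; total 2. Next closest is /t/ at distance 3.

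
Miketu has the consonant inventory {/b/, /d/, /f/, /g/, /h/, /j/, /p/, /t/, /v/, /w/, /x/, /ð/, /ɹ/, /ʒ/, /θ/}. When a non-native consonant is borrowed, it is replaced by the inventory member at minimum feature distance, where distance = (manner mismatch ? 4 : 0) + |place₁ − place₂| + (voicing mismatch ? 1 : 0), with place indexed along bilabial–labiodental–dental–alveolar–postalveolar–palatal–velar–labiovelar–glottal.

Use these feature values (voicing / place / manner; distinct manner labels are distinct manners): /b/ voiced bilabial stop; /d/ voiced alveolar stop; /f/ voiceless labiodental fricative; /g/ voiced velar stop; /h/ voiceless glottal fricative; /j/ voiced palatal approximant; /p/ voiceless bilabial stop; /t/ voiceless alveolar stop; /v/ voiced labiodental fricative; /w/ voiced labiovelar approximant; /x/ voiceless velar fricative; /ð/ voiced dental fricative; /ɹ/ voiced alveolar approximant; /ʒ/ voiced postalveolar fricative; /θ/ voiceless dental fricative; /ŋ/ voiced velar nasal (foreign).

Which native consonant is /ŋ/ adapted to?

/g/ is closest: manner differs (nasal→stop, +4), place distance 0 (velar→velar), same voicing; total 4. Next closest is /j/ at distance 5.

g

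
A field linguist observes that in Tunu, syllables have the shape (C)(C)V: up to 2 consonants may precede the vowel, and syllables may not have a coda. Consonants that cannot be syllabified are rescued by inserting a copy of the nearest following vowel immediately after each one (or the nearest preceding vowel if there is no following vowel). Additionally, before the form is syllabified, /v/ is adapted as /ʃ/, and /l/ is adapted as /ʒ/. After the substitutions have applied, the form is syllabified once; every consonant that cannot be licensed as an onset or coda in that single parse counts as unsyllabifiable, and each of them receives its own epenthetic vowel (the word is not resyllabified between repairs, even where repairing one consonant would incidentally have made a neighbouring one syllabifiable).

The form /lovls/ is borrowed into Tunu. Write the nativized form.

ʒoʃoʒoso

Substitution: /l/ → /ʒ/, /v/ → /ʃ/, giving /ʒoʃʒs/.
Syllabifying with onset maximization leaves /ʃ/, /ʒ/, /s/ stranded (no codas are permitted; onsets may contain at most 2 consonants).
Each unlicensed consonant becomes the onset of a new syllable: /ʃ/ → /ʃo/, /ʒ/ → /ʒo/, /s/ → /so/.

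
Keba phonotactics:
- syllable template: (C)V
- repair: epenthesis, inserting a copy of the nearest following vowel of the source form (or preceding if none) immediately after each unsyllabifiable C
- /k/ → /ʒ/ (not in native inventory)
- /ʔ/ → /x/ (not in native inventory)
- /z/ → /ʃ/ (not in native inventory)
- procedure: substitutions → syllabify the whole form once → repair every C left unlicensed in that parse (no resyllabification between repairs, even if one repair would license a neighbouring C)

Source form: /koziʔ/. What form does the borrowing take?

ʒoʃixi

Substitution: /k/ → /ʒ/, /z/ → /ʃ/, /ʔ/ → /x/, giving /ʒoʃix/.
Syllabifying with onset maximization leaves /x/ stranded (no codas are permitted; onsets are limited to one consonant).
Inserting the epenthetic vowel yields /x/ → /xi/.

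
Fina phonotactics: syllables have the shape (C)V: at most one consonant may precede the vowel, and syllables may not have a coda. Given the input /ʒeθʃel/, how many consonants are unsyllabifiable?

Under (C)V, the unsyllabifiable consonants are /θ/, /l/ (no codas are permitted; onsets are limited to one consonant).

2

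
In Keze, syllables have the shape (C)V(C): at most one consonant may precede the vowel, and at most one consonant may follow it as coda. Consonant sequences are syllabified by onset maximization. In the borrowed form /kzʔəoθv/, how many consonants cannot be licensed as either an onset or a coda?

3

Under (C)V(C), the unsyllabifiable consonants are /k/, /z/, /v/ (at most one coda consonant is licensed; onsets are limited to one consonant).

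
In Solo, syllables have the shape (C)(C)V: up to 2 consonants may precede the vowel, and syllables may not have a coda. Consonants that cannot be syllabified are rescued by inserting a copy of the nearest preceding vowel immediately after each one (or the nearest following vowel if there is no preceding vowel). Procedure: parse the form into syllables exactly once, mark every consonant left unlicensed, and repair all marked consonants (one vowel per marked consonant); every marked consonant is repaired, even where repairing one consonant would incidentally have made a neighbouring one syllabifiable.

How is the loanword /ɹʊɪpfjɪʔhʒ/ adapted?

ɹʊɪpɪfjɪʔɪhɪʒɪ

Under (C)(C)V, the unsyllabifiable consonants are /p/, /ʔ/, /h/, /ʒ/ (no codas are permitted; onsets may contain at most 2 consonants).
Inserting the epenthetic vowel yields /p/ → /pɪ/, /ʔ/ → /ʔɪ/, /h/ → /hɪ/, /ʒ/ → /ʒɪ/.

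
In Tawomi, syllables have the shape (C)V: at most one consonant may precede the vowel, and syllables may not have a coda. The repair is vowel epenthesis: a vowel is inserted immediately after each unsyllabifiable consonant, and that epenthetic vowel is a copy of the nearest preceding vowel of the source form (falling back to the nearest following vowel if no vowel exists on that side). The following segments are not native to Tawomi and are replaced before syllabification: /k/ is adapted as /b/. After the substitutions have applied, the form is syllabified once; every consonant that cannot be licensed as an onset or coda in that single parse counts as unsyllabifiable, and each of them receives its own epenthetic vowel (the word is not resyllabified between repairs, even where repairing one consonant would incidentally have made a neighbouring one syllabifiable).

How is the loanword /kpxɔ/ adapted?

bɔpɔxɔ

Substitution: /k/ → /b/, giving /bpxɔ/.
Syllabifying with onset maximization leaves /b/, /p/ stranded (no codas are permitted; onsets are limited to one consonant).
Each unlicensed consonant becomes the onset of a new syllable: /b/ → /bɔ/, /p/ → /pɔ/.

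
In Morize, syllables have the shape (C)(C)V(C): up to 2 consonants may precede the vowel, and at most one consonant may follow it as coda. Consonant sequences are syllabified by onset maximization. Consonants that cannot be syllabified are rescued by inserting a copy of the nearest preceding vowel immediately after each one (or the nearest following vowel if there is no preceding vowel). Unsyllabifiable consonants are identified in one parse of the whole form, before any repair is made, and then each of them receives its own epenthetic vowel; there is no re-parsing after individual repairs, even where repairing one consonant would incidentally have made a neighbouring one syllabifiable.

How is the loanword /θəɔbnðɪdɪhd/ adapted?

The consonants /d/ cannot be parsed into a legal (C)(C)V(C) syllable (at most one coda consonant is licensed; onsets may contain at most 2 consonants).
Inserting the epenthetic vowel yields /d/ → /dɪ/.

θəɔbnðɪdɪhdɪ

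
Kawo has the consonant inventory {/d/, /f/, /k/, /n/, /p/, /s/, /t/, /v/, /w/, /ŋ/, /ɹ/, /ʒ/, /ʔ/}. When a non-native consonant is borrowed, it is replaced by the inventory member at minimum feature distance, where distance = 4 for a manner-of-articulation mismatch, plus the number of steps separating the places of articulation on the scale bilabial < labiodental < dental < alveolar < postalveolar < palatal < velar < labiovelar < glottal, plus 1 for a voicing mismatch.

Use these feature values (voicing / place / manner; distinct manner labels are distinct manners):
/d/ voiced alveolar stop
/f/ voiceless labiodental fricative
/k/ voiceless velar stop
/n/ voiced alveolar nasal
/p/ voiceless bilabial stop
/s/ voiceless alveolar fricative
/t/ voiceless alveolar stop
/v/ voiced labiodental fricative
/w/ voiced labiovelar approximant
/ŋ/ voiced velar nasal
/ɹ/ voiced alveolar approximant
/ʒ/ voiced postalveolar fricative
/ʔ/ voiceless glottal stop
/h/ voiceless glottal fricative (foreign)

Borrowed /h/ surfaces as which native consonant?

/ʔ/ is closest: manner differs (fricative→stop, +4), place distance 0 (glottal→glottal), same voicing; total 4. Next closest is /s/ at distance 5.

ʔ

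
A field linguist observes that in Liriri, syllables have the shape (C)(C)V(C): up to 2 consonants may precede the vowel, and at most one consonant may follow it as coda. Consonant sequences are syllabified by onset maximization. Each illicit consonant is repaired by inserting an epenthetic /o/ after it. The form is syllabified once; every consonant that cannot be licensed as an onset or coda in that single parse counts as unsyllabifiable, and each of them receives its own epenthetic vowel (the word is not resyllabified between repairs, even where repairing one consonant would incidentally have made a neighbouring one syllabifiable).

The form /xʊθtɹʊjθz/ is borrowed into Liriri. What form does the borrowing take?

xʊθtɹʊjθozo

Syllabifying with onset maximization leaves /θ/, /z/ stranded (at most one coda consonant is licensed; onsets may contain at most 2 consonants).
Each unlicensed consonant becomes the onset of a new syllable: /θ/ → /θo/, /z/ → /zo/.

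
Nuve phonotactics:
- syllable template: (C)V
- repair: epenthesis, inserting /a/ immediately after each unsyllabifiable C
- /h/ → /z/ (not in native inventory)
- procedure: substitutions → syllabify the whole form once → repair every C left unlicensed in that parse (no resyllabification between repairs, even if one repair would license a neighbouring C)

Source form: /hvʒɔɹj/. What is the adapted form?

zavaʒɔɹaja

Substitution: /h/ → /z/, giving /zvʒɔɹj/.
Syllabifying with onset maximization leaves /z/, /v/, /ɹ/, /j/ stranded (no codas are permitted; onsets are limited to one consonant).
Inserting the epenthetic vowel yields /z/ → /za/, /v/ → /va/, /ɹ/ → /ɹa/, /j/ → /ja/.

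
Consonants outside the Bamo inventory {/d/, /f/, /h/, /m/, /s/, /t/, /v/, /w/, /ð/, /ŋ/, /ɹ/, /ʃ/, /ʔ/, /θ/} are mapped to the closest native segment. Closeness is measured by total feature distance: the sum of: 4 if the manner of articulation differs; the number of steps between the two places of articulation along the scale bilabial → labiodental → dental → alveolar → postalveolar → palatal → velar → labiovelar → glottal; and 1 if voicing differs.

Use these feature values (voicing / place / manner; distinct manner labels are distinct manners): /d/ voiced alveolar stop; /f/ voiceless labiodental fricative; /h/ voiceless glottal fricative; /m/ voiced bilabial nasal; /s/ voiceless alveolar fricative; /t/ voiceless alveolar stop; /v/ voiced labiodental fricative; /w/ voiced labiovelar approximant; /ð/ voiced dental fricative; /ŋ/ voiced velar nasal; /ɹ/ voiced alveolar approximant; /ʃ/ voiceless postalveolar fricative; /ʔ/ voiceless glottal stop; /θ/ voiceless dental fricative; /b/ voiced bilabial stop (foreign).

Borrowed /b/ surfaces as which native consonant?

d

/d/ is closest: same manner (stop), place distance 3 (bilabial→alveolar), same voicing; total 3. Next closest is /m/ at distance 4.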